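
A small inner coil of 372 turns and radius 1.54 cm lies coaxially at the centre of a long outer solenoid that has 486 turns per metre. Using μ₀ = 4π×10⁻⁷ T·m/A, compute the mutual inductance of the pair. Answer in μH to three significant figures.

The outer solenoid produces a uniform field B₁ = μ₀n₁I₁ across the inner coil,
so the flux linkage is N₂Φ = N₂B₁A₂ = μ₀n₁N₂A₂·I₁, giving M = μ₀n₁N₂A₂.
A₂ = πr² = π(1.540×10^-2 m)² = 7.451×10^-4 m².
M = (4π×10⁻⁷)(486)(372)(7.451×10^-4) = 1.693×10^-4 H.

M ≈ 169 μH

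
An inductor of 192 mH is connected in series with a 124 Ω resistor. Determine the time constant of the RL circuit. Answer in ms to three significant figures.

τ ≈ 1.55 ms

τ = L/R = (0.192 H)/(124 Ω) = 1.548×10^-3 s.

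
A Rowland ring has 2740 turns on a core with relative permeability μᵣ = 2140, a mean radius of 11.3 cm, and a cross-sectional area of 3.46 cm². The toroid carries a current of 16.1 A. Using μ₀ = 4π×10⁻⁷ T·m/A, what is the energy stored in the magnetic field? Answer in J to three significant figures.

L = μ₀μᵣN²A/(2πR) = (4π×10⁻⁷)(2140)(2740)²(3.460×10^-4)/(2π×0.113) = 9.839 H.
U = ½LI² = ½(9.839)(16.1)² = 1.275×10^3 J.

U ≈ 1280 J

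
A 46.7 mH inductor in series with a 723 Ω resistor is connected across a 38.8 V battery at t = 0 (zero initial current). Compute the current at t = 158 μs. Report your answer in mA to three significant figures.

τ = L/R = 4.670×10^-2/723 = 6.459×10^-5 s; final current I_∞ = ε/R = 38.8/723 = 5.367×10^-2 A.
I(t) = I_∞(1 − e^(−t/τ)) with t/τ = 2.446.
I = (5.367×10^-2)(1 − e^(−2.446)) = 4.902×10^-2 A.

I ≈ 49.0 mA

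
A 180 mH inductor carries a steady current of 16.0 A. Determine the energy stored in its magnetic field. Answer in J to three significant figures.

Stored magnetic energy: U = ½LI².
U = ½(0.18 H)(16.0 A)² = 23.04 J.

U ≈ 23.0 J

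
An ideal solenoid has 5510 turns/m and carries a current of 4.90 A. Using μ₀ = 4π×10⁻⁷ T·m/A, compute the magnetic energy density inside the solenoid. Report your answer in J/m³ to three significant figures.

B = μ₀nI = (4π×10⁻⁷)(5.510×10^3)(4.90) = 3.393×10^-2 T.
u = B²/(2μ₀) = (3.393×10^-2)²/(2×4π×10⁻⁷) = 458 J/m³.

u ≈ 458 J/m³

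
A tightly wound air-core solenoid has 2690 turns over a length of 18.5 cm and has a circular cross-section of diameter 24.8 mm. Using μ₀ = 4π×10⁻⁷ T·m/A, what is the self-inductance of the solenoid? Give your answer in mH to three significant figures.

A = π(d/2)² = π(1.240×10^-2 m)² = 4.831×10^-4 m².
For a long solenoid, L = μ₀N²A/ℓ.
L = (4π×10⁻⁷)(2690)²(4.831×10^-4)/(0.185 m) = 2.374×10^-2 H.

L ≈ 23.7 mH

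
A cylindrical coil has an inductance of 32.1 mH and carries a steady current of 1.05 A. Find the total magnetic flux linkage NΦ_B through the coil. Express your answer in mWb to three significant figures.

NΦ_B ≈ 33.7 mWb

From L = NΦ_B/I, the flux linkage is NΦ_B = LI.
NΦ_B = (3.210×10^-2 H)(1.05 A) = 3.371×10^-2 Wb.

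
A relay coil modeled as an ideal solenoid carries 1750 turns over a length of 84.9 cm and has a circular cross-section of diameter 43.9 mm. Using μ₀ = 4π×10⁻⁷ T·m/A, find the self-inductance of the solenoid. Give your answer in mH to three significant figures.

L ≈ 6.86 mH

A = π(d/2)² = π(2.195×10^-2 m)² = 1.514×10^-3 m².
For a long solenoid, L = μ₀N²A/ℓ.
L = (4π×10⁻⁷)(1750)²(1.514×10^-3)/(0.849 m) = 6.861×10^-3 H.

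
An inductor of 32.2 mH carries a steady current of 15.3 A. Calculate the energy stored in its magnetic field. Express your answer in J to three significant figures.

Stored magnetic energy: U = ½LI².
U = ½(3.220×10^-2 H)(15.3 A)² = 3.769 J.

U ≈ 3.77 J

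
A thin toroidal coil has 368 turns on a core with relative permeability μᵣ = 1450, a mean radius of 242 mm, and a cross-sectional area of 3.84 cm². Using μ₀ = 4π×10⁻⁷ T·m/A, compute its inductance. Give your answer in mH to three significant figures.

For a thin toroid, L = μ₀μᵣN²A/(2πR).
L = (4π×10⁻⁷)(1450)(368)²(3.840×10^-4) / (2π×0.242 m) = 6.232×10^-2 H.

L ≈ 62.3 mH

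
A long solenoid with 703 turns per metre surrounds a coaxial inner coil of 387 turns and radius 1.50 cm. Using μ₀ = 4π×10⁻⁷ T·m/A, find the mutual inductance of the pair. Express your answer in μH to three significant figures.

The outer solenoid produces a uniform field B₁ = μ₀n₁I₁ across the inner coil,
so the flux linkage is N₂Φ = N₂B₁A₂ = μ₀n₁N₂A₂·I₁, giving M = μ₀n₁N₂A₂.
A₂ = πr² = π(1.500×10^-2 m)² = 7.069×10^-4 m².
M = (4π×10⁻⁷)(703)(387)(7.069×10^-4) = 2.417×10^-4 H.

M ≈ 242 μH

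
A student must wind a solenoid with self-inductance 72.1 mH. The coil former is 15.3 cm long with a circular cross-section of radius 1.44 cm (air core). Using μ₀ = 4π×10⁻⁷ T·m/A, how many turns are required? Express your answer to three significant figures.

A = πr² = π(1.440×10^-2 m)² = 6.514×10^-4 m².
From L = μ₀N²A/ℓ, N = √(Lℓ / (μ₀A)).
N = √[(7.210×10^-2)(0.153) / ((4π×10⁻⁷)×6.514×10^-4)] = √(1.348×10^7) ≈ 3670.9.

N ≈ 3670 turns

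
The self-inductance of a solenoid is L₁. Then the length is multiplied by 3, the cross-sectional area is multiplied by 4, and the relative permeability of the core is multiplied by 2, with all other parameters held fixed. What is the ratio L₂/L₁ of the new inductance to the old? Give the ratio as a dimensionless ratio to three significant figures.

For a solenoid, L ∝ μᵣN²A/ℓ.
L₂/L₁ = (3)^-1 × (4) × (2) = 2.67.

L₂/L₁ = 2.67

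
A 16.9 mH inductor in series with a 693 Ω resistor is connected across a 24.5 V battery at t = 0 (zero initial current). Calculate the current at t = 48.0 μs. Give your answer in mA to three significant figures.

I ≈ 30.4 mA

τ = L/R = 1.690×10^-2/693 = 2.439×10^-5 s; final current I_∞ = ε/R = 24.5/693 = 3.535×10^-2 A.
I(t) = I_∞(1 − e^(−t/τ)) with t/τ = 1.968.
I = (3.535×10^-2)(1 − e^(−1.968)) = 3.041×10^-2 A.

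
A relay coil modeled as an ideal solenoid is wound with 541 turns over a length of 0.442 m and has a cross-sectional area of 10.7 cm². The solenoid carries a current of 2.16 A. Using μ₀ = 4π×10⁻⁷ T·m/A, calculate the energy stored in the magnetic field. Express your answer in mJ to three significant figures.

U ≈ 2.08 mJ

A = 10.7 cm² = 1.070×10^-3 m².
L = μ₀N²A/ℓ = (4π×10⁻⁷)(541)²(1.070×10^-3)/(0.442) = 8.904×10^-4 H.
U = ½LI² = ½(8.904×10^-4)(2.16)² = 2.077×10^-3 J.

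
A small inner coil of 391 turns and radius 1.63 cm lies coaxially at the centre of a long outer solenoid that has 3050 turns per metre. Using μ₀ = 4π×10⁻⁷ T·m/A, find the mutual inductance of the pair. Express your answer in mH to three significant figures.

The outer solenoid produces a uniform field B₁ = μ₀n₁I₁ across the inner coil,
so the flux linkage is N₂Φ = N₂B₁A₂ = μ₀n₁N₂A₂·I₁, giving M = μ₀n₁N₂A₂.
A₂ = πr² = π(1.630×10^-2 m)² = 8.347×10^-4 m².
M = (4π×10⁻⁷)(3050)(391)(8.347×10^-4) = 1.251×10^-3 H.

M ≈ 1.25 mH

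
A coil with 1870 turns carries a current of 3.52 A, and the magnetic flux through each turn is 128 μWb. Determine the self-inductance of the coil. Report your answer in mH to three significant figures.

L ≈ 68.0 mH

Self-inductance is defined by L = NΦ_B/I (flux linkage over current).
L = (1870)(1.280×10^-4 Wb)/(3.52 A) = 6.800×10^-2 H.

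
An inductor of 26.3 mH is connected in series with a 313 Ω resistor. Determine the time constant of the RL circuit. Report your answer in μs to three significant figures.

τ ≈ 84.0 μs

τ = L/R = (2.630×10^-2 H)/(313 Ω) = 8.403×10^-5 s.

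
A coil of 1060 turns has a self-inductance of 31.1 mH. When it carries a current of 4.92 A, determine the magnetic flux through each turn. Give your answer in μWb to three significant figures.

From L = NΦ_B/I, the flux per turn is Φ_B = LI/N.
Φ_B = (3.110×10^-2 H)(4.92 A)/1060 = 1.444×10^-4 Wb.

Φ_B ≈ 144 μWb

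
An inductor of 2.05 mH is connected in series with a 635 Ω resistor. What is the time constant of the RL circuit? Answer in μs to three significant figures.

τ ≈ 3.23 μs

τ = L/R = (2.050×10^-3 H)/(635 Ω) = 3.228×10^-6 s.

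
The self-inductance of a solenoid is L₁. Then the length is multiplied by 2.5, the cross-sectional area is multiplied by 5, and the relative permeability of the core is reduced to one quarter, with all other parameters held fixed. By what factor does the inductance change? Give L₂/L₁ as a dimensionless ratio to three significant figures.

For a solenoid, L ∝ μᵣN²A/ℓ.
L₂/L₁ = (2.5)^-1 × (5) × (0.25) = 0.500.

L₂/L₁ = 0.500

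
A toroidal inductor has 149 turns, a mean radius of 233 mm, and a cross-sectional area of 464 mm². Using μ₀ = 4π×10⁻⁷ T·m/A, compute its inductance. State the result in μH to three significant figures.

For a thin toroid, L = μ₀N²A/(2πR).
L = (4π×10⁻⁷)(149)²(4.640×10^-4) / (2π×0.233 m) = 8.842×10^-6 H.

L ≈ 8.84 μH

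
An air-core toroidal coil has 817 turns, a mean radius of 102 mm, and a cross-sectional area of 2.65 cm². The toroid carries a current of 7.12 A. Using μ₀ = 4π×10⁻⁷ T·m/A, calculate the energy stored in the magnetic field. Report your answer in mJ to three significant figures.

U ≈ 8.79 mJ

L = μ₀N²A/(2πR) = (4π×10⁻⁷)(817)²(2.650×10^-4)/(2π×0.102) = 3.468×10^-4 H.
U = ½LI² = ½(3.468×10^-4)(7.12)² = 8.791×10^-3 J.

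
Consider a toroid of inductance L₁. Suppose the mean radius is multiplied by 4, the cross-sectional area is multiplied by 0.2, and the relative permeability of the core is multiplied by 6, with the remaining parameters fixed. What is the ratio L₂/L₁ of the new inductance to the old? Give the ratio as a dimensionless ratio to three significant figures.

For a toroid, L ∝ μᵣN²A/R.
L₂/L₁ = (4)^-1 × (0.2) × (6) = 0.300.

L₂/L₁ = 0.300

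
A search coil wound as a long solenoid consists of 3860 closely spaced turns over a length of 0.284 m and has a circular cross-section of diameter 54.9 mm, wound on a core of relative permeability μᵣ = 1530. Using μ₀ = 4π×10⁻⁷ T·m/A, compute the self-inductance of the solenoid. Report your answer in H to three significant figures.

L ≈ 239 H

A = π(d/2)² = π(2.745×10^-2 m)² = 2.367×10^-3 m².
For a long solenoid, L = μ₀μᵣN²A/ℓ.
L = (4π×10⁻⁷)(1530)(3860)²(2.367×10^-3)/(0.284 m) = 238.8 H.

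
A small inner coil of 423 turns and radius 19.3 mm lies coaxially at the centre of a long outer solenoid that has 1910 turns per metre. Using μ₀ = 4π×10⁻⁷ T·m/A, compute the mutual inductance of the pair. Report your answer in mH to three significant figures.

M ≈ 1.19 mH

The outer solenoid produces a uniform field B₁ = μ₀n₁I₁ across the inner coil,
so the flux linkage is N₂Φ = N₂B₁A₂ = μ₀n₁N₂A₂·I₁, giving M = μ₀n₁N₂A₂.
A₂ = πr² = π(1.930×10^-2 m)² = 1.170×10^-3 m².
M = (4π×10⁻⁷)(1910)(423)(1.170×10^-3) = 1.188×10^-3 H.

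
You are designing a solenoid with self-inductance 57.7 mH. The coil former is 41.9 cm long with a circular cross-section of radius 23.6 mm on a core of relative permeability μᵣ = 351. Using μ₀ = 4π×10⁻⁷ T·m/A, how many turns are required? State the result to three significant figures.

N ≈ 177 turns

A = πr² = π(2.360×10^-2 m)² = 1.750×10^-3 m².
From L = μ₀μᵣN²A/ℓ, N = √(Lℓ / (μ₀μᵣA)).
N = √[(5.770×10^-2)(0.419) / ((4π×10⁻⁷)(351)×1.750×10^-3)] = √(3.133×10^4) ≈ 177.0.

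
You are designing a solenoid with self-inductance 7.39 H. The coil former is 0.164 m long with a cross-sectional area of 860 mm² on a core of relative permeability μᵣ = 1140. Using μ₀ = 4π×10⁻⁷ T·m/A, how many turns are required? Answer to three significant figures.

A = 860 mm² = 8.600×10^-4 m².
From L = μ₀μᵣN²A/ℓ, N = √(Lℓ / (μ₀μᵣA)).
N = √[(7.39)(0.164) / ((4π×10⁻⁷)(1140)×8.600×10^-4)] = √(9.837×10^5) ≈ 991.8.

N ≈ 992 turns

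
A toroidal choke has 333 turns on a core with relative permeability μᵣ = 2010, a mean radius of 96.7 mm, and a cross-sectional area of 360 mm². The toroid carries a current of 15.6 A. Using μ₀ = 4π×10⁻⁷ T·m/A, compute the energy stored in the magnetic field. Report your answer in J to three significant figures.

L = μ₀μᵣN²A/(2πR) = (4π×10⁻⁷)(2010)(333)²(3.600×10^-4)/(2π×9.670×10^-2) = 0.166 H.
U = ½LI² = ½(0.166)(15.6)² = 20.19 J.

U ≈ 20.2 J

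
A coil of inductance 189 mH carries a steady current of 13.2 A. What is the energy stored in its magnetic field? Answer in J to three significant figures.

Stored magnetic energy: U = ½LI².
U = ½(0.189 H)(13.2 A)² = 16.47 J.

U ≈ 16.5 J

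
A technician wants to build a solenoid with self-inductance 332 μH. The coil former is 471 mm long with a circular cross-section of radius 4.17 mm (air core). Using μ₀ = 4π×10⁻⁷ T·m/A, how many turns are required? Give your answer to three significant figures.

A = πr² = π(4.170×10^-3 m)² = 5.463×10^-5 m².
From L = μ₀N²A/ℓ, N = √(Lℓ / (μ₀A)).
N = √[(3.320×10^-4)(0.471) / ((4π×10⁻⁷)×5.463×10^-5)] = √(2.278×10^6) ≈ 1509.3.

N ≈ 1510 turns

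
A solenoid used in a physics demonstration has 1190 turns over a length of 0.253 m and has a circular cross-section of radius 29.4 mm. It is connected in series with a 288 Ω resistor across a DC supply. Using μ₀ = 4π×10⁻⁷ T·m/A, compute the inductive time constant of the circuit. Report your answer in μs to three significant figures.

A = πr² = π(2.940×10^-2 m)² = 2.715×10^-3 m².
L = μ₀N²A/ℓ = (4π×10⁻⁷)(1190)²(2.715×10^-3)/(0.253) = 1.910×10^-2 H.
τ = L/R = (1.910×10^-2)/(288) = 6.632×10^-5 s.

τ ≈ 66.3 μs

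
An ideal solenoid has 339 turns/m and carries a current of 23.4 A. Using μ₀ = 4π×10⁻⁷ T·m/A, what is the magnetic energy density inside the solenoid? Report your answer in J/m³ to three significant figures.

u ≈ 39.5 J/m³

B = μ₀nI = (4π×10⁻⁷)(339)(23.4) = 9.968×10^-3 T.
u = B²/(2μ₀) = (9.968×10^-3)²/(2×4π×10⁻⁷) = 39.54 J/m³.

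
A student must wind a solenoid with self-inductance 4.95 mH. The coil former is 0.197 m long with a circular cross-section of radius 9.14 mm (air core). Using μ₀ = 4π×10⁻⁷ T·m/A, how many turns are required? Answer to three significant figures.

A = πr² = π(9.140×10^-3 m)² = 2.624×10^-4 m².
From L = μ₀N²A/ℓ, N = √(Lℓ / (μ₀A)).
N = √[(4.950×10^-3)(0.197) / ((4π×10⁻⁷)×2.624×10^-4)] = √(2.957×10^6) ≈ 1719.5.

N ≈ 1720 turns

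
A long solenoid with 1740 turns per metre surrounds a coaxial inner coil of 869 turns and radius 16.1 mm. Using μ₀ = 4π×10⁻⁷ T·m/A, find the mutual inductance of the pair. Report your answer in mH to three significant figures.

M ≈ 1.55 mH

The outer solenoid produces a uniform field B₁ = μ₀n₁I₁ across the inner coil,
so the flux linkage is N₂Φ = N₂B₁A₂ = μ₀n₁N₂A₂·I₁, giving M = μ₀n₁N₂A₂.
A₂ = πr² = π(1.610×10^-2 m)² = 8.143×10^-4 m².
M = (4π×10⁻⁷)(1740)(869)(8.143×10^-4) = 1.547×10^-3 H.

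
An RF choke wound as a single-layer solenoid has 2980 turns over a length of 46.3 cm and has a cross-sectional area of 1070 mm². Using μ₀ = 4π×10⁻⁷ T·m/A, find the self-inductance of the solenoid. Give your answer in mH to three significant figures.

A = 1070 mm² = 1.070×10^-3 m².
For a long solenoid, L = μ₀N²A/ℓ.
L = (4π×10⁻⁷)(2980)²(1.070×10^-3)/(0.463 m) = 2.579×10^-2 H.

L ≈ 25.8 mH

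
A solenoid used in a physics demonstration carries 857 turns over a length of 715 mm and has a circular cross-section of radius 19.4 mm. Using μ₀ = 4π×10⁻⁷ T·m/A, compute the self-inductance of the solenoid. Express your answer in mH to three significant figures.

L ≈ 1.53 mH

A = πr² = π(1.940×10^-2 m)² = 1.182×10^-3 m².
For a long solenoid, L = μ₀N²A/ℓ.
L = (4π×10⁻⁷)(857)²(1.182×10^-3)/(0.715 m) = 1.526×10^-3 H.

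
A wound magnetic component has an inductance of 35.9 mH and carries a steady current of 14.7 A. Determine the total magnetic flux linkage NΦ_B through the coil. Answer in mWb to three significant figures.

From L = NΦ_B/I, the flux linkage is NΦ_B = LI.
NΦ_B = (3.590×10^-2 H)(14.7 A) = 0.5277 Wb.

NΦ_B ≈ 528 mWb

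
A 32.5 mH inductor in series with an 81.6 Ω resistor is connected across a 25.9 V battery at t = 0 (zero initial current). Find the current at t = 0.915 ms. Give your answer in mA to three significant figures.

τ = L/R = 3.250×10^-2/81.6 = 3.983×10^-4 s; final current I_∞ = ε/R = 25.9/81.6 = 0.3174 A.
I(t) = I_∞(1 − e^(−t/τ)) with t/τ = 2.297.
I = (0.3174)(1 − e^(−2.297)) = 0.285495 A.

I ≈ 285 mA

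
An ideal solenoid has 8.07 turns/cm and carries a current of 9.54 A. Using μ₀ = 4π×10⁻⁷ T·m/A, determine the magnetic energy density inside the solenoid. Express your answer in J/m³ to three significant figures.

u ≈ 37.2 J/m³

B = μ₀nI = (4π×10⁻⁷)(807)(9.54) = 9.6746×10^-3 T.
u = B²/(2μ₀) = (9.6746×10^-3)²/(2×4π×10⁻⁷) = 37.24 J/m³.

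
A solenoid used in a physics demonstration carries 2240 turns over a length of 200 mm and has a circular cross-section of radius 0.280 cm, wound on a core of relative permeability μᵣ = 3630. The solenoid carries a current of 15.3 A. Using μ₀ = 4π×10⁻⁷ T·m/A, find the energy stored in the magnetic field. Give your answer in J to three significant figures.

U ≈ 330 J

A = πr² = π(2.800×10^-3 m)² = 2.463×10^-5 m².
L = μ₀μᵣN²A/ℓ = (4π×10⁻⁷)(3630)(2240)²(2.463×10^-5)/(0.2) = 2.819 H.
U = ½LI² = ½(2.819)(15.3)² = 329.9 J.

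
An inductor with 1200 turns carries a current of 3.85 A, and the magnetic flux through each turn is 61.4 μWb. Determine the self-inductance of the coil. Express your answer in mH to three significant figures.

Self-inductance is defined by L = NΦ_B/I (flux linkage over current).
L = (1200)(6.140×10^-5 Wb)/(3.85 A) = 1.914×10^-2 H.

L ≈ 19.1 mH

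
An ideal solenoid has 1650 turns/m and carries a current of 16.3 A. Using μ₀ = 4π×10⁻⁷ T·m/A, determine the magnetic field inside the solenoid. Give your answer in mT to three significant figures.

B ≈ 33.8 mT

Inside a long solenoid, B = μ₀nI.
B = (4π×10⁻⁷)(1.650×10^3 m⁻¹)(16.3 A) = 3.380×10^-2 T.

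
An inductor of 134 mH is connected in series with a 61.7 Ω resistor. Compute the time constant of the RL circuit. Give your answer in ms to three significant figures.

τ = L/R = (0.134 H)/(61.7 Ω) = 2.172×10^-3 s.

τ ≈ 2.17 ms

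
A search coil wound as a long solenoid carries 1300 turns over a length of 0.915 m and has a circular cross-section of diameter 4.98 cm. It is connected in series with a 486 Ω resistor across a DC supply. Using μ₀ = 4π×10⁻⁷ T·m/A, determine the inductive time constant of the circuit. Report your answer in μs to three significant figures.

A = π(d/2)² = π(2.490×10^-2 m)² = 1.948×10^-3 m².
L = μ₀N²A/ℓ = (4π×10⁻⁷)(1300)²(1.948×10^-3)/(0.915) = 4.521×10^-3 H.
τ = L/R = (4.521×10^-3)/(486) = 9.302×10^-6 s.

τ ≈ 9.30 μs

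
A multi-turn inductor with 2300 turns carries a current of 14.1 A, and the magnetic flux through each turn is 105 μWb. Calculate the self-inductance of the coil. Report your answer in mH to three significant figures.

L ≈ 17.1 mH

Self-inductance is defined by L = NΦ_B/I (flux linkage over current).
L = (2300)(1.050×10^-4 Wb)/(14.1 A) = 1.713×10^-2 H.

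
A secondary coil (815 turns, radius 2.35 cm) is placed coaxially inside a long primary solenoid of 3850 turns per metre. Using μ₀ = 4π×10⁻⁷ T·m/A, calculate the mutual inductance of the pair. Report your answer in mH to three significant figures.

M ≈ 6.84 mH

The outer solenoid produces a uniform field B₁ = μ₀n₁I₁ across the inner coil,
so the flux linkage is N₂Φ = N₂B₁A₂ = μ₀n₁N₂A₂·I₁, giving M = μ₀n₁N₂A₂.
A₂ = πr² = π(2.350×10^-2 m)² = 1.7349×10^-3 m².
M = (4π×10⁻⁷)(3850)(815)(1.7349×10^-3) = 6.841×10^-3 H.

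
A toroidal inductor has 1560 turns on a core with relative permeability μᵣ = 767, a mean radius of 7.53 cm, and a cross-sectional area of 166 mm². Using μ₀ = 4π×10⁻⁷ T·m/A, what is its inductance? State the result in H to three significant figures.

L ≈ 0.823 H

For a thin toroid, L = μ₀μᵣN²A/(2πR).
L = (4π×10⁻⁷)(767)(1560)²(1.660×10^-4) / (2π×7.530×10^-2 m) = 0.823 H.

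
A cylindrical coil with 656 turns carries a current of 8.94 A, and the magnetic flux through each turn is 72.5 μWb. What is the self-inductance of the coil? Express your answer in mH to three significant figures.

Self-inductance is defined by L = NΦ_B/I (flux linkage over current).
L = (656)(7.250×10^-5 Wb)/(8.94 A) = 5.320×10^-3 H.

L ≈ 5.32 mH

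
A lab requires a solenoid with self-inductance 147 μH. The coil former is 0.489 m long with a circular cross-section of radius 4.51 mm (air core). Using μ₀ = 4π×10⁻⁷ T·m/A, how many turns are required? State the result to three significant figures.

A = πr² = π(4.510×10^-3 m)² = 6.390×10^-5 m².
From L = μ₀N²A/ℓ, N = √(Lℓ / (μ₀A)).
N = √[(1.470×10^-4)(0.489) / ((4π×10⁻⁷)×6.390×10^-5)] = √(8.952×10^5) ≈ 946.1.

N ≈ 946 turns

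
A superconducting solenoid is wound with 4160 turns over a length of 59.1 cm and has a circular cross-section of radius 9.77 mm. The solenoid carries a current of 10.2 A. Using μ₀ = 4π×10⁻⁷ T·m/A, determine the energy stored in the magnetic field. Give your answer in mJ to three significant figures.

A = πr² = π(9.770×10^-3 m)² = 2.999×10^-4 m².
L = μ₀N²A/ℓ = (4π×10⁻⁷)(4160)²(2.999×10^-4)/(0.591) = 1.103×10^-2 H.
U = ½LI² = ½(1.103×10^-2)(10.2)² = 0.574 J.

U ≈ 574 mJ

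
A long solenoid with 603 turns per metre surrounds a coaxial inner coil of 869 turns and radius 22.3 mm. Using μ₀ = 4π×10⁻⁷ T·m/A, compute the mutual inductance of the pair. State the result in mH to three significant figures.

M ≈ 1.03 mH

The outer solenoid produces a uniform field B₁ = μ₀n₁I₁ across the inner coil,
so the flux linkage is N₂Φ = N₂B₁A₂ = μ₀n₁N₂A₂·I₁, giving M = μ₀n₁N₂A₂.
A₂ = πr² = π(2.230×10^-2 m)² = 1.562×10^-3 m².
M = (4π×10⁻⁷)(603)(869)(1.562×10^-3) = 1.029×10^-3 H.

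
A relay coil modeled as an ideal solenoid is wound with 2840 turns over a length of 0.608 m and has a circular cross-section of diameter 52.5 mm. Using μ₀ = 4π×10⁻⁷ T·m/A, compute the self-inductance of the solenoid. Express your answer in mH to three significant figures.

A = π(d/2)² = π(2.625×10^-2 m)² = 2.1648×10^-3 m².
For a long solenoid, L = μ₀N²A/ℓ.
L = (4π×10⁻⁷)(2840)²(2.1648×10^-3)/(0.608 m) = 3.609×10^-2 H.

L ≈ 36.1 mH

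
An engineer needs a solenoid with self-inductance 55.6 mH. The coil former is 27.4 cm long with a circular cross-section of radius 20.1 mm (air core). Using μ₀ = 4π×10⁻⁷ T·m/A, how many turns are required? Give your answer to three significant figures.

N ≈ 3090 turns

A = πr² = π(2.010×10^-2 m)² = 1.269×10^-3 m².
From L = μ₀N²A/ℓ, N = √(Lℓ / (μ₀A)).
N = √[(5.560×10^-2)(0.274) / ((4π×10⁻⁷)×1.269×10^-3)] = √(9.552×10^6) ≈ 3090.6.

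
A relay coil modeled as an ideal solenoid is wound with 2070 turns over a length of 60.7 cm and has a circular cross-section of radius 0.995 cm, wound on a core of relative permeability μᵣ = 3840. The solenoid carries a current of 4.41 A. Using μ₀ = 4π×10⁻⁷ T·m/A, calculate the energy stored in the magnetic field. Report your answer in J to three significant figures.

A = πr² = π(9.950×10^-3 m)² = 3.110×10^-4 m².
L = μ₀μᵣN²A/ℓ = (4π×10⁻⁷)(3840)(2070)²(3.110×10^-4)/(0.607) = 10.59 H.
U = ½LI² = ½(10.59)(4.41)² = 103 J.

U ≈ 103 J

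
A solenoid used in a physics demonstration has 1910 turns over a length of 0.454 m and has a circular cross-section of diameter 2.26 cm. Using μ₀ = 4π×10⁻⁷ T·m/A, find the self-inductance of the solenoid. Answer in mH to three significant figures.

L ≈ 4.05 mH

A = π(d/2)² = π(1.130×10^-2 m)² = 4.011×10^-4 m².
For a long solenoid, L = μ₀N²A/ℓ.
L = (4π×10⁻⁷)(1910)²(4.011×10^-4)/(0.454 m) = 4.051×10^-3 H.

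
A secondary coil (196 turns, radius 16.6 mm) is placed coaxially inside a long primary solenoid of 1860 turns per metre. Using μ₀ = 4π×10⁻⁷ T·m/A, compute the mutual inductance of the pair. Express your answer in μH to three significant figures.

The outer solenoid produces a uniform field B₁ = μ₀n₁I₁ across the inner coil,
so the flux linkage is N₂Φ = N₂B₁A₂ = μ₀n₁N₂A₂·I₁, giving M = μ₀n₁N₂A₂.
A₂ = πr² = π(1.660×10^-2 m)² = 8.657×10^-4 m².
M = (4π×10⁻⁷)(1860)(196)(8.657×10^-4) = 3.966×10^-4 H.

M ≈ 397 μH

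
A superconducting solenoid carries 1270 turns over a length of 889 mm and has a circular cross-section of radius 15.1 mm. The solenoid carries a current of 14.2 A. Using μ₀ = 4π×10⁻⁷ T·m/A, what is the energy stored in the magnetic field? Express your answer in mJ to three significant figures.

A = πr² = π(1.510×10^-2 m)² = 7.163×10^-4 m².
L = μ₀N²A/ℓ = (4π×10⁻⁷)(1270)²(7.163×10^-4)/(0.889) = 1.633×10^-3 H.
U = ½LI² = ½(1.633×10^-3)(14.2)² = 0.1647 J.

U ≈ 165 mJ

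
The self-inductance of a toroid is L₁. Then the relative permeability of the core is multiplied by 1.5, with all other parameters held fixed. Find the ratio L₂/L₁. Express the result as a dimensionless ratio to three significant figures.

L₂/L₁ = 1.50

For a toroid, L ∝ μᵣN²A/R.
L₂/L₁ = (1.5) = 1.50.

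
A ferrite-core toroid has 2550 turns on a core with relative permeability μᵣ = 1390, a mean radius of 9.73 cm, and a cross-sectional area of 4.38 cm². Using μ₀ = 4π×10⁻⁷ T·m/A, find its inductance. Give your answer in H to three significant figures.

L ≈ 8.14 H

For a thin toroid, L = μ₀μᵣN²A/(2πR).
L = (4π×10⁻⁷)(1390)(2550)²(4.380×10^-4) / (2π×9.730×10^-2 m) = 8.137 H.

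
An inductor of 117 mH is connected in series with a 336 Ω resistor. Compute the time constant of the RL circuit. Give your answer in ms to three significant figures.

τ = L/R = (0.117 H)/(336 Ω) = 3.482×10^-4 s.

τ ≈ 0.348 ms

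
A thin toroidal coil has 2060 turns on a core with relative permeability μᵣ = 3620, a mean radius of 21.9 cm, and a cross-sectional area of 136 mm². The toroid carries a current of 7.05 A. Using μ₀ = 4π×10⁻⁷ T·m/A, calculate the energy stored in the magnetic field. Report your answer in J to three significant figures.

L = μ₀μᵣN²A/(2πR) = (4π×10⁻⁷)(3620)(2060)²(1.360×10^-4)/(2π×0.219) = 1.908 H.
U = ½LI² = ½(1.908)(7.05)² = 47.42 J.

U ≈ 47.4 J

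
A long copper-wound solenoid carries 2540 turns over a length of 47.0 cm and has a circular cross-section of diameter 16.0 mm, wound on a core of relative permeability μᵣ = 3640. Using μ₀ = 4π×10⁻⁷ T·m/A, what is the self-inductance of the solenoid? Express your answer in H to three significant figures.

A = π(d/2)² = π(8.000×10^-3 m)² = 2.011×10^-4 m².
For a long solenoid, L = μ₀μᵣN²A/ℓ.
L = (4π×10⁻⁷)(3640)(2540)²(2.011×10^-4)/(0.47 m) = 12.62 H.

L ≈ 12.6 H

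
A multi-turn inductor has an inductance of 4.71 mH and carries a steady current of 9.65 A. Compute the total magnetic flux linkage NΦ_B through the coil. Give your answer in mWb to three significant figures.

From L = NΦ_B/I, the flux linkage is NΦ_B = LI.
NΦ_B = (4.710×10^-3 H)(9.65 A) = 4.545×10^-2 Wb.

NΦ_B ≈ 45.5 mWb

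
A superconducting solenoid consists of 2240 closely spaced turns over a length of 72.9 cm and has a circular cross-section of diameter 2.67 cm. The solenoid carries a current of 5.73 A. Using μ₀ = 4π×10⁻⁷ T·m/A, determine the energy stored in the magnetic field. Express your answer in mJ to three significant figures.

U ≈ 79.5 mJ

A = π(d/2)² = π(1.335×10^-2 m)² = 5.599×10^-4 m².
L = μ₀N²A/ℓ = (4π×10⁻⁷)(2240)²(5.599×10^-4)/(0.729) = 4.843×10^-3 H.
U = ½LI² = ½(4.843×10^-3)(5.73)² = 7.950×10^-2 J.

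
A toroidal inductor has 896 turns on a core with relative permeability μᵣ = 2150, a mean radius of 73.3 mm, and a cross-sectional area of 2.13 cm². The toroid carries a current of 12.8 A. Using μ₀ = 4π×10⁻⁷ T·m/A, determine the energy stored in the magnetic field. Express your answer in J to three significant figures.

L = μ₀μᵣN²A/(2πR) = (4π×10⁻⁷)(2150)(896)²(2.130×10^-4)/(2π×7.330×10^-2) = 1.003 H.
U = ½LI² = ½(1.003)(12.8)² = 82.18 J.

U ≈ 82.2 J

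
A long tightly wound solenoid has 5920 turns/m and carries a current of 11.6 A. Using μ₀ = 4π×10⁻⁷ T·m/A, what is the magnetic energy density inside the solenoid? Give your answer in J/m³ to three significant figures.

u ≈ 2960 J/m³

B = μ₀nI = (4π×10⁻⁷)(5.920×10^3)(11.6) = 8.630×10^-2 T.
u = B²/(2μ₀) = (8.630×10^-2)²/(2×4π×10⁻⁷) = 2.963×10^3 J/m³.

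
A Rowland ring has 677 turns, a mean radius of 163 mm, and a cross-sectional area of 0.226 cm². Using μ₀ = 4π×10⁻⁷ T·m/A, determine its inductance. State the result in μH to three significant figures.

For a thin toroid, L = μ₀N²A/(2πR).
L = (4π×10⁻⁷)(677)²(2.260×10^-5) / (2π×0.163 m) = 1.271×10^-5 H.

L ≈ 12.7 μH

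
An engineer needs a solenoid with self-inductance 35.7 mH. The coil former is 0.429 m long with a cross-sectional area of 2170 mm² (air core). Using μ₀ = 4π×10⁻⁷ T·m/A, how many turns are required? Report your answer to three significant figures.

N ≈ 2370 turns

A = 2170 mm² = 2.170×10^-3 m².
From L = μ₀N²A/ℓ, N = √(Lℓ / (μ₀A)).
N = √[(3.570×10^-2)(0.429) / ((4π×10⁻⁷)×2.170×10^-3)] = √(5.616×10^6) ≈ 2369.9.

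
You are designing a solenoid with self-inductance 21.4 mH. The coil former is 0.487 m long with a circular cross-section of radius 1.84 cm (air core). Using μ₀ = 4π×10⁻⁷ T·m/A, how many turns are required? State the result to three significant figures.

A = πr² = π(1.840×10^-2 m)² = 1.064×10^-3 m².
From L = μ₀N²A/ℓ, N = √(Lℓ / (μ₀A)).
N = √[(2.140×10^-2)(0.487) / ((4π×10⁻⁷)×1.064×10^-3)] = √(7.797×10^6) ≈ 2792.4.

N ≈ 2790 turns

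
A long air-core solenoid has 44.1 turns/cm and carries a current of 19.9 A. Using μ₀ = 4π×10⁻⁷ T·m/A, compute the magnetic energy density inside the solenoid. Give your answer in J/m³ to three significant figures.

u ≈ 4840 J/m³

B = μ₀nI = (4π×10⁻⁷)(4.410×10^3)(19.9) = 0.1103 T.
u = B²/(2μ₀) = (0.1103)²/(2×4π×10⁻⁷) = 4.839×10^3 J/m³.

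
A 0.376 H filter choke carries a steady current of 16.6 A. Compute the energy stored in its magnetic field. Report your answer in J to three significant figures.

Stored magnetic energy: U = ½LI².
U = ½(0.376 H)(16.6 A)² = 51.81 J.

U ≈ 51.8 J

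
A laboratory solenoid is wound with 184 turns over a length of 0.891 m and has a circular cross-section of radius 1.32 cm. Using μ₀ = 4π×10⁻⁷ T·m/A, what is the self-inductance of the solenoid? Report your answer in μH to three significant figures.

A = πr² = π(1.320×10^-2 m)² = 5.474×10^-4 m².
For a long solenoid, L = μ₀N²A/ℓ.
L = (4π×10⁻⁷)(184)²(5.474×10^-4)/(0.891 m) = 2.614×10^-5 H.

L ≈ 26.1 μH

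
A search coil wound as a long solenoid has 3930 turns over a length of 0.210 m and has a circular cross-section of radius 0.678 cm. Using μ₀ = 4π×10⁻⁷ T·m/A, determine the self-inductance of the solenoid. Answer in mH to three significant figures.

L ≈ 13.3 mH

A = πr² = π(6.780×10^-3 m)² = 1.444×10^-4 m².
For a long solenoid, L = μ₀N²A/ℓ.
L = (4π×10⁻⁷)(3930)²(1.444×10^-4)/(0.21 m) = 1.3347×10^-2 H.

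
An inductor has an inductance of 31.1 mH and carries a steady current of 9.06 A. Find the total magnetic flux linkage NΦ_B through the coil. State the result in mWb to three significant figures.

NΦ_B ≈ 282 mWb

From L = NΦ_B/I, the flux linkage is NΦ_B = LI.
NΦ_B = (3.110×10^-2 H)(9.06 A) = 0.2818 Wb.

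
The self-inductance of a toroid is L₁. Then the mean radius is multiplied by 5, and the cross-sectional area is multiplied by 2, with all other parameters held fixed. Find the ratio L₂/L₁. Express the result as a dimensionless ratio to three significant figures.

For a toroid, L ∝ μᵣN²A/R.
L₂/L₁ = (5)^-1 × (2) = 0.400.

L₂/L₁ = 0.400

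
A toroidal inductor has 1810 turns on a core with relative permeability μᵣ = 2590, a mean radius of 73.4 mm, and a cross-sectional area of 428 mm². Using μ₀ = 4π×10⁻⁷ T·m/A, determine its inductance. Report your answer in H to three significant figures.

For a thin toroid, L = μ₀μᵣN²A/(2πR).
L = (4π×10⁻⁷)(2590)(1810)²(4.280×10^-4) / (2π×7.340×10^-2 m) = 9.895 H.

L ≈ 9.90 H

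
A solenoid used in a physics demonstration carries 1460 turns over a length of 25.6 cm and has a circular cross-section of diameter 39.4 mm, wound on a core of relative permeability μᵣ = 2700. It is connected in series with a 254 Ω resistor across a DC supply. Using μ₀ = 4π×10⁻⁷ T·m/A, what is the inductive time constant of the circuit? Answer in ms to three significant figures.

A = π(d/2)² = π(1.970×10^-2 m)² = 1.219×10^-3 m².
L = μ₀μᵣN²A/ℓ = (4π×10⁻⁷)(2700)(1460)²(1.219×10^-3)/(0.256) = 34.44 H.
τ = L/R = (34.44)/(254) = 0.1356 s.

τ ≈ 136 ms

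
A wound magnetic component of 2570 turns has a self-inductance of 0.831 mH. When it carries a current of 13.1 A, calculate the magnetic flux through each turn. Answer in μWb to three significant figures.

Φ_B ≈ 4.24 μWb

From L = NΦ_B/I, the flux per turn is Φ_B = LI/N.
Φ_B = (8.310×10^-4 H)(13.1 A)/2570 = 4.236×10^-6 Wb.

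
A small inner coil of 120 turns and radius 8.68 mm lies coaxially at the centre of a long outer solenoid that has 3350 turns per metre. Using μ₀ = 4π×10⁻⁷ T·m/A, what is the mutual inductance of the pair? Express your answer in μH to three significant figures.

The outer solenoid produces a uniform field B₁ = μ₀n₁I₁ across the inner coil,
so the flux linkage is N₂Φ = N₂B₁A₂ = μ₀n₁N₂A₂·I₁, giving M = μ₀n₁N₂A₂.
A₂ = πr² = π(8.680×10^-3 m)² = 2.367×10^-4 m².
M = (4π×10⁻⁷)(3350)(120)(2.367×10^-4) = 1.196×10^-4 H.

M ≈ 120 μH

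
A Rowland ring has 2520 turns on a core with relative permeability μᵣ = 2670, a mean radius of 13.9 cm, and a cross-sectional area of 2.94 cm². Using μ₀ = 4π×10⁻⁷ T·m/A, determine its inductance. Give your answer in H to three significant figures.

L ≈ 7.17 H

For a thin toroid, L = μ₀μᵣN²A/(2πR).
L = (4π×10⁻⁷)(2670)(2520)²(2.940×10^-4) / (2π×0.139 m) = 7.173 H.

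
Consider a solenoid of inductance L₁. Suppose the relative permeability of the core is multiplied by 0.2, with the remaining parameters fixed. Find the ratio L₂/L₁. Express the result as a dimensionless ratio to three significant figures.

For a solenoid, L ∝ μᵣN²A/ℓ.
L₂/L₁ = (0.2) = 0.200.

L₂/L₁ = 0.200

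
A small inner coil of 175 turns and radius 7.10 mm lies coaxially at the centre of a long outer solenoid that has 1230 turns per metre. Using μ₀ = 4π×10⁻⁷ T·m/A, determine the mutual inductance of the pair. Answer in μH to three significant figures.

M ≈ 42.8 μH

The outer solenoid produces a uniform field B₁ = μ₀n₁I₁ across the inner coil,
so the flux linkage is N₂Φ = N₂B₁A₂ = μ₀n₁N₂A₂·I₁, giving M = μ₀n₁N₂A₂.
A₂ = πr² = π(7.100×10^-3 m)² = 1.584×10^-4 m².
M = (4π×10⁻⁷)(1230)(175)(1.584×10^-4) = 4.284×10^-5 H.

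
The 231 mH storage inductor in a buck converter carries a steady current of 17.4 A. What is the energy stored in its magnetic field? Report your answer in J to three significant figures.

Stored magnetic energy: U = ½LI².
U = ½(0.231 H)(17.4 A)² = 34.97 J.

U ≈ 35.0 J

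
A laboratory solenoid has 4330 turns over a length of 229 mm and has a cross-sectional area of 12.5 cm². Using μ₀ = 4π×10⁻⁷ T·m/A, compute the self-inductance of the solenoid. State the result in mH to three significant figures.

A = 12.5 cm² = 1.250×10^-3 m².
For a long solenoid, L = μ₀N²A/ℓ.
L = (4π×10⁻⁷)(4330)²(1.250×10^-3)/(0.229 m) = 0.1286 H.

L ≈ 129 mH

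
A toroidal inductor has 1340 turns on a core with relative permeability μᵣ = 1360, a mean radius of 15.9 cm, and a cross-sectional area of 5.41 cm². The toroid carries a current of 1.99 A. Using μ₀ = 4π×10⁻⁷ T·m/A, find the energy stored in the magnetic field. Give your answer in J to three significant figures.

L = μ₀μᵣN²A/(2πR) = (4π×10⁻⁷)(1360)(1340)²(5.410×10^-4)/(2π×0.159) = 1.662 H.
U = ½LI² = ½(1.662)(1.99)² = 3.29 J.

U ≈ 3.29 J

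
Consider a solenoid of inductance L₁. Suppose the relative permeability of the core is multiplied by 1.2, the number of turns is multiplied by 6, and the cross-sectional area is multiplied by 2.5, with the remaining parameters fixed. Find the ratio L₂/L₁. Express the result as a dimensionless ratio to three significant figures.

L₂/L₁ = 108

For a solenoid, L ∝ μᵣN²A/ℓ.
L₂/L₁ = (1.2) × (6)^2 × (2.5) = 108.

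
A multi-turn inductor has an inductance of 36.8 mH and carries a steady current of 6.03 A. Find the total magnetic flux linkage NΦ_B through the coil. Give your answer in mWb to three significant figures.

From L = NΦ_B/I, the flux linkage is NΦ_B = LI.
NΦ_B = (3.680×10^-2 H)(6.03 A) = 0.2219 Wb.

NΦ_B ≈ 222 mWb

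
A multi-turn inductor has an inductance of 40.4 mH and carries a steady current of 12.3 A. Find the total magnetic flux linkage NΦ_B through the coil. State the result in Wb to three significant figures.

NΦ_B ≈ 0.497 Wb

From L = NΦ_B/I, the flux linkage is NΦ_B = LI.
NΦ_B = (4.040×10^-2 H)(12.3 A) = 0.4969 Wb.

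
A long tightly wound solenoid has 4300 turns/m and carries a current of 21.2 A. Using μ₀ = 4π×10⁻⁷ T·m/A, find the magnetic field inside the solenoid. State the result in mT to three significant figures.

Inside a long solenoid, B = μ₀nI.
B = (4π×10⁻⁷)(4.300×10^3 m⁻¹)(21.2 A) = 0.1146 T.

B ≈ 115 mT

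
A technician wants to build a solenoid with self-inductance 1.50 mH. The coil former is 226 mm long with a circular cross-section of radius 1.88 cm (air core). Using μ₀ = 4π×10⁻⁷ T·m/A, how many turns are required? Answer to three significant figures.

N ≈ 493 turns

A = πr² = π(1.880×10^-2 m)² = 1.110×10^-3 m².
From L = μ₀N²A/ℓ, N = √(Lℓ / (μ₀A)).
N = √[(1.500×10^-3)(0.226) / ((4π×10⁻⁷)×1.110×10^-3)] = √(2.430×10^5) ≈ 492.9.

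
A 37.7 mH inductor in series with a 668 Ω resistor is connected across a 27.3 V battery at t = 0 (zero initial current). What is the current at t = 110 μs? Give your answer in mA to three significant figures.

τ = L/R = 3.770×10^-2/668 = 5.644×10^-5 s; final current I_∞ = ε/R = 27.3/668 = 4.087×10^-2 A.
I(t) = I_∞(1 − e^(−t/τ)) with t/τ = 1.949.
I = (4.087×10^-2)(1 − e^(−1.949)) = 3.5048×10^-2 A.

I ≈ 35.0 mA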